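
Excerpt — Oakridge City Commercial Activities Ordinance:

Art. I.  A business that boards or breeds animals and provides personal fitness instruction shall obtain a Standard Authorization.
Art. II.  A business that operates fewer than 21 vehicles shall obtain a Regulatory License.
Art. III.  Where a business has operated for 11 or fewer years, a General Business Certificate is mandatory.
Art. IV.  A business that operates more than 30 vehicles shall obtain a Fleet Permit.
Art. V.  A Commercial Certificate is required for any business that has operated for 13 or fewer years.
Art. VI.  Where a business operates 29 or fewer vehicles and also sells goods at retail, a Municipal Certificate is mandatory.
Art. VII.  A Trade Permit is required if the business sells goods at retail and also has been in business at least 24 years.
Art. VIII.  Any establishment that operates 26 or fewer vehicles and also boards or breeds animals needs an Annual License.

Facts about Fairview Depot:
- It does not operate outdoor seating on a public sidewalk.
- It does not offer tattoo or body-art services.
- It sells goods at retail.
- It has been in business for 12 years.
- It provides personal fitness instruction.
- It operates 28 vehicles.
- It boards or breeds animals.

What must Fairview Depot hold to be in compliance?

Commercial Certificate, Municipal Certificate, Standard Authorization

Art. I. boards or breeds animals; provides personal fitness instruction → Standard Authorization required.
Art. II. vehicles 28 ≥ 21 → Regulatory License not required.
Art. III. years in business 12 > 11 → General Business Certificate not required.
Art. IV. vehicles 28 ≤ 30 → Fleet Permit not required.
Art. V. years in business 12 ≤ 13 → Commercial Certificate required.
Art. VI. vehicles 28 ≤ 29; sells goods at retail → Municipal Certificate required.
Art. VII. sells goods at retail; years in business 12 < 24 → Trade Permit not required.
Art. VIII. vehicles 28 > 26; boards or breeds animals → Annual License not required.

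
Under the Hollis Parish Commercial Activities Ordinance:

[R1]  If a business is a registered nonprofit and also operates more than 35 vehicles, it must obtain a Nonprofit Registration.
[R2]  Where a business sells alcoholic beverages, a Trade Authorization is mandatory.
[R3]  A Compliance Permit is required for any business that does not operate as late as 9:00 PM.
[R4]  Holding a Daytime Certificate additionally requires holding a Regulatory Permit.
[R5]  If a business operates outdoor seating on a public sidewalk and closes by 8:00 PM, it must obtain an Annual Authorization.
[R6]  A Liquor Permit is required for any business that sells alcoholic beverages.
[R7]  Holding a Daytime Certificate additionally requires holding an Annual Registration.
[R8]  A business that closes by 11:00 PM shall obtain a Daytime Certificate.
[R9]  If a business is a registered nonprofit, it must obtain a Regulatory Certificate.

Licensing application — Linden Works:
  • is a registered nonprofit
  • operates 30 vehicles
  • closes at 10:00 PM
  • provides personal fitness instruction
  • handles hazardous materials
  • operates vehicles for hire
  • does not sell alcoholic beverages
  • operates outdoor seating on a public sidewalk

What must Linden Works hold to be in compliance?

[R1] is a registered nonprofit; vehicles 30 ≤ 35 → Nonprofit Registration not required.
[R2] does not sell alcoholic beverages → Trade Authorization not required.
[R3] closes 10:00 PM, after 9:00 PM → Compliance Permit not required.
[R4] Daytime Certificate is required → Regulatory Permit also required.
[R5] operates outdoor seating on a public sidewalk; closes 10:00 PM, after 8:00 PM → Annual Authorization not required.
[R6] does not sell alcoholic beverages → Liquor Permit not required.
[R7] Daytime Certificate is required → Annual Registration also required.
[R8] closes 10:00 PM, at/before 11:00 PM → Daytime Certificate required.
[R9] is a registered nonprofit → Regulatory Certificate required.

Annual Registration, Daytime Certificate, Regulatory Certificate, Regulatory Permit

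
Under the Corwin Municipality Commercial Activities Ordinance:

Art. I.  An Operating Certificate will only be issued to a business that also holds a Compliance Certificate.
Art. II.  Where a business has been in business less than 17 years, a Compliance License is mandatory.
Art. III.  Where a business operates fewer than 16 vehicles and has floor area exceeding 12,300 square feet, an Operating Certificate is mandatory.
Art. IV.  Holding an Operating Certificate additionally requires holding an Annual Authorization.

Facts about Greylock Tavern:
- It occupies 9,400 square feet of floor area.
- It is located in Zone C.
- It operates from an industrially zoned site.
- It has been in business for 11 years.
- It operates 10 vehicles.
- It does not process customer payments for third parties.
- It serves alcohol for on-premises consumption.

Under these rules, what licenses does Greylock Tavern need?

Art. I. Operating Certificate is not required → no effect.
Art. II. years in business 11 < 17 → Compliance License required.
Art. III. vehicles 10 < 16; floor area 9,400 square feet ≤ 12,300 square feet → Operating Certificate not required.
Art. IV. Operating Certificate is not required → no effect.

Compliance License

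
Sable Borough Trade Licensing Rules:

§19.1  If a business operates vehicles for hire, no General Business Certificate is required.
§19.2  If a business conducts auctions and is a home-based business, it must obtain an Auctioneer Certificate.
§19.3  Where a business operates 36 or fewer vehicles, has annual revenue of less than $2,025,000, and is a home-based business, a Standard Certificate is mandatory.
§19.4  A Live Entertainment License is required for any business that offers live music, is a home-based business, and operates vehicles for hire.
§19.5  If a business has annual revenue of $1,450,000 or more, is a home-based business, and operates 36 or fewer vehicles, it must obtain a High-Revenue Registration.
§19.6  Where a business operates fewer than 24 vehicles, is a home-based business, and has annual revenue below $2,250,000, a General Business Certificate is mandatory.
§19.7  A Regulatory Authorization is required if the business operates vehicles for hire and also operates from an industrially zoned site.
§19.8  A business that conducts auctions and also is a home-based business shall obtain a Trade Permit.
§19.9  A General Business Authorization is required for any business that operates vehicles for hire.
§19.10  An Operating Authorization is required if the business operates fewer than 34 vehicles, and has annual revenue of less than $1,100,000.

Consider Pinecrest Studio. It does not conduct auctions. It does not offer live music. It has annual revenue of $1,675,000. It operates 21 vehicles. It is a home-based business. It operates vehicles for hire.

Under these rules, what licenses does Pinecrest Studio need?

General Business Authorization, High-Revenue Registration, Standard Certificate

§19.1 operates vehicles for hire → exempt from General Business Certificate.
§19.2 does not conduct auctions; is a home-based business → Auctioneer Certificate not required.
§19.3 vehicles 21 ≤ 36; revenue $1,675,000 < $2,025,000; is a home-based business → Standard Certificate required.
§19.4 does not offer live music; is a home-based business; operates vehicles for hire → Live Entertainment License not required.
§19.5 revenue $1,675,000 ≥ $1,450,000; is a home-based business; vehicles 21 ≤ 36 → High-Revenue Registration required.
§19.6 vehicles 21 < 24; is a home-based business; revenue $1,675,000 < $2,250,000 → General Business Certificate required.
§19.7 operates vehicles for hire; is a home-based business (not: operates from an industrially zoned site) → Regulatory Authorization not required.
§19.8 does not conduct auctions; is a home-based business → Trade Permit not required.
§19.9 operates vehicles for hire → General Business Authorization required.
§19.10 vehicles 21 < 34; revenue $1,675,000 ≥ $1,100,000 → Operating Authorization not required.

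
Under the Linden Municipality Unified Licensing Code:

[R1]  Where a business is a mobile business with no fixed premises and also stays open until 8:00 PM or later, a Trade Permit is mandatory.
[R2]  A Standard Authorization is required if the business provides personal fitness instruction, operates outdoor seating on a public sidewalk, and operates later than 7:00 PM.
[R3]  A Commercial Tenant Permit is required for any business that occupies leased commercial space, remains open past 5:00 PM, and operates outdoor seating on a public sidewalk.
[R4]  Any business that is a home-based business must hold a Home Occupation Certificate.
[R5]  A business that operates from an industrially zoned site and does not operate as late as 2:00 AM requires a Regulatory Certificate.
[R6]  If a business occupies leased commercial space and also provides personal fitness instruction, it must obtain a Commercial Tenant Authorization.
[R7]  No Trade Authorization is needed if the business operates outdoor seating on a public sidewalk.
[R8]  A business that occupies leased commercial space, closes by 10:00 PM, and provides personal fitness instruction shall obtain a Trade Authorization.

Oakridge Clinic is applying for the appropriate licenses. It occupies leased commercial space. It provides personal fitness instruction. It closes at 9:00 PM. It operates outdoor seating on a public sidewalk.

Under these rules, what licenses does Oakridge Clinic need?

Commercial Tenant Authorization, Commercial Tenant Permit, Standard Authorization

[R1] occupies leased commercial space (not: is a mobile business with no fixed premises); closes 9:00 PM, after 8:00 PM → Trade Permit not required.
[R2] provides personal fitness instruction; operates outdoor seating on a public sidewalk; closes 9:00 PM, after 7:00 PM → Standard Authorization required.
[R3] occupies leased commercial space; closes 9:00 PM, after 5:00 PM; operates outdoor seating on a public sidewalk → Commercial Tenant Permit required.
[R4] occupies leased commercial space (not: is a home-based business) → Home Occupation Certificate not required.
[R5] occupies leased commercial space (not: operates from an industrially zoned site); closes 9:00 PM, at/before 2:00 AM → Regulatory Certificate not required.
[R6] occupies leased commercial space; provides personal fitness instruction → Commercial Tenant Authorization required.
[R7] operates outdoor seating on a public sidewalk → exempt from Trade Authorization.
[R8] occupies leased commercial space; closes 9:00 PM, at/before 10:00 PM; provides personal fitness instruction → Trade Authorization required.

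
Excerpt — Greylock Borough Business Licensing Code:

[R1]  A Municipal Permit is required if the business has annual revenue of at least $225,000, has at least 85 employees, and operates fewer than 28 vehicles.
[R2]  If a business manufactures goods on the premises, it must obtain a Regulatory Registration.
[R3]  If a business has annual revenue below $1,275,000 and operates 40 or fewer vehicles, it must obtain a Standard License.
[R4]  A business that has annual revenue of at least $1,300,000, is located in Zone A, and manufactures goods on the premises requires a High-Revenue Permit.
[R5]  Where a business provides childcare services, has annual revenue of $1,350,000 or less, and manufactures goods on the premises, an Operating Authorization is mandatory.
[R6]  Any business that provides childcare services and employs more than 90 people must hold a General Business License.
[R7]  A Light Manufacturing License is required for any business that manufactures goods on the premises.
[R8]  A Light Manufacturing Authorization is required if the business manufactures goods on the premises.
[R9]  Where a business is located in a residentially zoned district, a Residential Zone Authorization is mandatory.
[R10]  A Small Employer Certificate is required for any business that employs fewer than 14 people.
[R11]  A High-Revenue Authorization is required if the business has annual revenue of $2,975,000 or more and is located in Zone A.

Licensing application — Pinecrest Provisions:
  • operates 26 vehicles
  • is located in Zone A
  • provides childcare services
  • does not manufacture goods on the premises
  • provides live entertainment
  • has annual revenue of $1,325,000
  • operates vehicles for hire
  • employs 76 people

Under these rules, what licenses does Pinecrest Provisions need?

[R1] revenue $1,325,000 ≥ $225,000; employees 76 < 85; vehicles 26 < 28 → Municipal Permit not required.
[R2] does not manufacture goods on the premises → Regulatory Registration not required.
[R3] revenue $1,325,000 ≥ $1,275,000; vehicles 26 ≤ 40 → Standard License not required.
[R4] revenue $1,325,000 ≥ $1,300,000; is located in Zone A; does not manufacture goods on the premises → High-Revenue Permit not required.
[R5] provides childcare services; revenue $1,325,000 ≤ $1,350,000; does not manufacture goods on the premises → Operating Authorization not required.
[R6] provides childcare services; employees 76 ≤ 90 → General Business License not required.
[R7] does not manufacture goods on the premises → Light Manufacturing License not required.
[R8] does not manufacture goods on the premises → Light Manufacturing Authorization not required.
[R9] is located in Zone A (not: is located in a residentially zoned district) → Residential Zone Authorization not required.
[R10] employees 76 ≥ 14 → Small Employer Certificate not required.
[R11] revenue $1,325,000 < $2,975,000; is located in Zone A → High-Revenue Authorization not required.

None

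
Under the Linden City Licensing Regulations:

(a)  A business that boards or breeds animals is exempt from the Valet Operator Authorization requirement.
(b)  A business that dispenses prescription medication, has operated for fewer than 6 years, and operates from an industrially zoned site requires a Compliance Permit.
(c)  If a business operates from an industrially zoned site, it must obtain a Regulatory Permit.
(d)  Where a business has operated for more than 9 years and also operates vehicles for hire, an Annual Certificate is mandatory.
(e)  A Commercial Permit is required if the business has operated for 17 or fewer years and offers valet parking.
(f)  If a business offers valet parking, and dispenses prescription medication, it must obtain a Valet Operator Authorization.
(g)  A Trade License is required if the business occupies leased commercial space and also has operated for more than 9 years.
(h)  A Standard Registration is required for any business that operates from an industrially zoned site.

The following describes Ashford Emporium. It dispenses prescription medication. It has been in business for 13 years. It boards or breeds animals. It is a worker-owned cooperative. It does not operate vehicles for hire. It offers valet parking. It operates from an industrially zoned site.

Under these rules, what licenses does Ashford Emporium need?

Commercial Permit, Regulatory Permit, Standard Registration

(a) boards or breeds animals → exempt from Valet Operator Authorization.
(b) dispenses prescription medication; years in business 13 ≥ 6; operates from an industrially zoned site → Compliance Permit not required.
(c) operates from an industrially zoned site → Regulatory Permit required.
(d) years in business 13 > 9; does not operate vehicles for hire → Annual Certificate not required.
(e) years in business 13 ≤ 17; offers valet parking → Commercial Permit required.
(f) offers valet parking; dispenses prescription medication → Valet Operator Authorization required.
(g) operates from an industrially zoned site (not: occupies leased commercial space); years in business 13 > 9 → Trade License not required.
(h) operates from an industrially zoned site → Standard Registration required.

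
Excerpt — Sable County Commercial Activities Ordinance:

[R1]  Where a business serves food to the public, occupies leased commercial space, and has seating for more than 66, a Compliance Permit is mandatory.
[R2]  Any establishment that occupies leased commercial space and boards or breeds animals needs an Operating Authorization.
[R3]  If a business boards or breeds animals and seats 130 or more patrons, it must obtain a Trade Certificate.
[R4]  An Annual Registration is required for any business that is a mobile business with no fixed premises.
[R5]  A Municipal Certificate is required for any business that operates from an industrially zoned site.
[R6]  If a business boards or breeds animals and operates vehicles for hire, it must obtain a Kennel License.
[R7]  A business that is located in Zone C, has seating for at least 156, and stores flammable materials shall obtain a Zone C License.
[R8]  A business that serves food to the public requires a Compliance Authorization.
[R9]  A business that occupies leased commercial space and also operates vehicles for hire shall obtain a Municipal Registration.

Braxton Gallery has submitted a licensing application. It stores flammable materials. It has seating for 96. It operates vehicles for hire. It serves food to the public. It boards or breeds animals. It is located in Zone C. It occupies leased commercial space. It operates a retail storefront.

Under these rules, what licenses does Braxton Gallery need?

Compliance Authorization, Compliance Permit, Kennel License, Municipal Registration, Operating Authorization

[R1] serves food to the public; occupies leased commercial space; seating 96 > 66 → Compliance Permit required.
[R2] occupies leased commercial space; boards or breeds animals → Operating Authorization required.
[R3] boards or breeds animals; seating 96 < 130 → Trade Certificate not required.
[R4] occupies leased commercial space (not: is a mobile business with no fixed premises) → Annual Registration not required.
[R5] occupies leased commercial space (not: operates from an industrially zoned site) → Municipal Certificate not required.
[R6] boards or breeds animals; operates vehicles for hire → Kennel License required.
[R7] is located in Zone C; seating 96 < 156; stores flammable materials → Zone C License not required.
[R8] serves food to the public → Compliance Authorization required.
[R9] occupies leased commercial space; operates vehicles for hire → Municipal Registration required.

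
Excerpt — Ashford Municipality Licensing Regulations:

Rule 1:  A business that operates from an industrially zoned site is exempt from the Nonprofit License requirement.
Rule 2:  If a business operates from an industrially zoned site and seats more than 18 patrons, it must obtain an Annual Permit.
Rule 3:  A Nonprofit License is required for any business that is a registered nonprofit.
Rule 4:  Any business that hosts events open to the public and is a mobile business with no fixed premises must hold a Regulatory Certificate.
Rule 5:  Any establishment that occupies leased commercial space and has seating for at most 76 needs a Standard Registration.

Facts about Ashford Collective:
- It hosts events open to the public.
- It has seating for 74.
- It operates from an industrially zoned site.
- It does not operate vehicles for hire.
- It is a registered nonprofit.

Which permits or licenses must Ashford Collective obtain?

Annual Permit

Rule 1: operates from an industrially zoned site → exempt from Nonprofit License.
Rule 2: operates from an industrially zoned site; seating 74 > 18 → Annual Permit required.
Rule 3: is a registered nonprofit → Nonprofit License required.
Rule 4: hosts events open to the public; operates from an industrially zoned site (not: is a mobile business with no fixed premises) → Regulatory Certificate not required.
Rule 5: operates from an industrially zoned site (not: occupies leased commercial space); seating 74 ≤ 76 → Standard Registration not required.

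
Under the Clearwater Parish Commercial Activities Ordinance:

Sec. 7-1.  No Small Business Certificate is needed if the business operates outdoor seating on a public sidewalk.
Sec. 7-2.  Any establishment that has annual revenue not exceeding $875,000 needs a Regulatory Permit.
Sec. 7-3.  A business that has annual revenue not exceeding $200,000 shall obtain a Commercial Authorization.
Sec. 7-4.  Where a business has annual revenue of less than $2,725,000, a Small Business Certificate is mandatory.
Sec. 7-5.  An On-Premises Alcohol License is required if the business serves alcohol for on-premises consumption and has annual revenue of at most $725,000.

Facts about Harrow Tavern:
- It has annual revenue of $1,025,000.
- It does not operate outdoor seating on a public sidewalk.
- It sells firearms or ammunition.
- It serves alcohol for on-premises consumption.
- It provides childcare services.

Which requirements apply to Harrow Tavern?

Small Business Certificate

Sec. 7-1. does not operate outdoor seating on a public sidewalk → Small Business Certificate exemption does not apply.
Sec. 7-2. revenue $1,025,000 > $875,000 → Regulatory Permit not required.
Sec. 7-3. revenue $1,025,000 > $200,000 → Commercial Authorization not required.
Sec. 7-4. revenue $1,025,000 < $2,725,000 → Small Business Certificate required.
Sec. 7-5. serves alcohol for on-premises consumption; revenue $1,025,000 > $725,000 → On-Premises Alcohol License not required.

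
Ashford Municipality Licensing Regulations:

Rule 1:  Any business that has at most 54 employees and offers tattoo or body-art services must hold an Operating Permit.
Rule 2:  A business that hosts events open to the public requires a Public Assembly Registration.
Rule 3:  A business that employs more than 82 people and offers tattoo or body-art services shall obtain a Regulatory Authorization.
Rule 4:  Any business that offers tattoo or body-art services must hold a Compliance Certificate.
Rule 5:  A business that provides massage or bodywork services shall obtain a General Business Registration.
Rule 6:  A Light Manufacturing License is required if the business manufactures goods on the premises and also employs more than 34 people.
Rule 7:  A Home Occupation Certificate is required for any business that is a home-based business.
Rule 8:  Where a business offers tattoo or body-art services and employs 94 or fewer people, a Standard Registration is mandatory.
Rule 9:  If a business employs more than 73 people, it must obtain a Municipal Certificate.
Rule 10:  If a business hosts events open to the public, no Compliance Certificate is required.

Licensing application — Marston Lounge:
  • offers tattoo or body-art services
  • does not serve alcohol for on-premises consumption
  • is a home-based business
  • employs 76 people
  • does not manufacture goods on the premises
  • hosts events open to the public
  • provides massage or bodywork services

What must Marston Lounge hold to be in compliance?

General Business Registration, Home Occupation Certificate, Municipal Certificate, Public Assembly Registration, Standard Registration

Rule 1: employees 76 > 54; offers tattoo or body-art services → Operating Permit not required.
Rule 2: hosts events open to the public → Public Assembly Registration required.
Rule 3: employees 76 ≤ 82; offers tattoo or body-art services → Regulatory Authorization not required.
Rule 4: offers tattoo or body-art services → Compliance Certificate required.
Rule 5: provides massage or bodywork services → General Business Registration required.
Rule 6: does not manufacture goods on the premises; employees 76 > 34 → Light Manufacturing License not required.
Rule 7: is a home-based business → Home Occupation Certificate required.
Rule 8: offers tattoo or body-art services; employees 76 ≤ 94 → Standard Registration required.
Rule 9: employees 76 > 73 → Municipal Certificate required.
Rule 10: hosts events open to the public → exempt from Compliance Certificate.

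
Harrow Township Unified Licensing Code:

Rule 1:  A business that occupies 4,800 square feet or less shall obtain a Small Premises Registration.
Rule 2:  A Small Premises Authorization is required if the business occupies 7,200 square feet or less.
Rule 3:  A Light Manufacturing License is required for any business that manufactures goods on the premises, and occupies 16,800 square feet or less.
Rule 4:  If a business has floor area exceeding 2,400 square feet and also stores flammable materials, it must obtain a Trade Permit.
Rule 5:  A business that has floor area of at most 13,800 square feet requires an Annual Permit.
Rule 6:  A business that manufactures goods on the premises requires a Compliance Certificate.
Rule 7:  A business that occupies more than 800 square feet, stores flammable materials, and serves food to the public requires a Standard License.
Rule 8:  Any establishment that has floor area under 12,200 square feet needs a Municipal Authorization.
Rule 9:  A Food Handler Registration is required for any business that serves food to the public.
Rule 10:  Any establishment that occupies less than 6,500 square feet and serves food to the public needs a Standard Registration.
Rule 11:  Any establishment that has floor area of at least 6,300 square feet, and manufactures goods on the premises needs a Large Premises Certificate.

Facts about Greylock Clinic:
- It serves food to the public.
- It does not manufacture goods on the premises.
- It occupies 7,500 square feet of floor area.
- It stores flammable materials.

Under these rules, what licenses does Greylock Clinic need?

Annual Permit, Food Handler Registration, Municipal Authorization, Standard License, Trade Permit

Rule 1: floor area 7,500 square feet > 4,800 square feet → Small Premises Registration not required.
Rule 2: floor area 7,500 square feet > 7,200 square feet → Small Premises Authorization not required.
Rule 3: does not manufacture goods on the premises; floor area 7,500 square feet ≤ 16,800 square feet → Light Manufacturing License not required.
Rule 4: floor area 7,500 square feet > 2,400 square feet; stores flammable materials → Trade Permit required.
Rule 5: floor area 7,500 square feet ≤ 13,800 square feet → Annual Permit required.
Rule 6: does not manufacture goods on the premises → Compliance Certificate not required.
Rule 7: floor area 7,500 square feet > 800 square feet; stores flammable materials; serves food to the public → Standard License required.
Rule 8: floor area 7,500 square feet < 12,200 square feet → Municipal Authorization required.
Rule 9: serves food to the public → Food Handler Registration required.
Rule 10: floor area 7,500 square feet ≥ 6,500 square feet; serves food to the public → Standard Registration not required.
Rule 11: floor area 7,500 square feet ≥ 6,300 square feet; does not manufacture goods on the premises → Large Premises Certificate not required.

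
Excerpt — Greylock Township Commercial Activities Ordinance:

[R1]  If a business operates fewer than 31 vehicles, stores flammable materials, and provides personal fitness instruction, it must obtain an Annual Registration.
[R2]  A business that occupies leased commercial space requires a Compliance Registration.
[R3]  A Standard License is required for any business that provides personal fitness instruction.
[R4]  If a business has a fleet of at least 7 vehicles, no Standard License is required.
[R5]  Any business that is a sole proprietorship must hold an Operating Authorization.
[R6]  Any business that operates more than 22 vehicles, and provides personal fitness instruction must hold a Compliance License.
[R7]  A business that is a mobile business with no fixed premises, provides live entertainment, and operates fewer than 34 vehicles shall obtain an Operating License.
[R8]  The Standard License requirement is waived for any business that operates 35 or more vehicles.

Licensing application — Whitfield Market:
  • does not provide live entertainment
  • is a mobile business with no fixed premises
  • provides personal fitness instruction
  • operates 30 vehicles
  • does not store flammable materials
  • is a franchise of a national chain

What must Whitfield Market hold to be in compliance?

[R1] vehicles 30 < 31; does not store flammable materials; provides personal fitness instruction → Annual Registration not required.
[R2] is a mobile business with no fixed premises (not: occupies leased commercial space) → Compliance Registration not required.
[R3] provides personal fitness instruction → Standard License required.
[R4] vehicles 30 ≥ 7 → exempt from Standard License.
[R5] is a franchise of a national chain (not: is a sole proprietorship) → Operating Authorization not required.
[R6] vehicles 30 > 22; provides personal fitness instruction → Compliance License required.
[R7] is a mobile business with no fixed premises; does not provide live entertainment; vehicles 30 < 34 → Operating License not required.
[R8] vehicles 30 < 35 → Standard License exemption does not apply.

Compliance License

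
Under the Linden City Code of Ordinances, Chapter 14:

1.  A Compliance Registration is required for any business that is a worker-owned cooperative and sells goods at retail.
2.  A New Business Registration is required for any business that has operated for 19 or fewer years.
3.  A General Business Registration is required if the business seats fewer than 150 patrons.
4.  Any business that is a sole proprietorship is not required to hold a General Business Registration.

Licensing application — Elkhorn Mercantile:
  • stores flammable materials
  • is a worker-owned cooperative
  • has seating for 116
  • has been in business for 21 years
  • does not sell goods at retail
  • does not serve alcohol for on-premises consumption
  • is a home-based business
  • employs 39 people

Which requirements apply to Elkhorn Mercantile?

General Business Registration

1. is a worker-owned cooperative; does not sell goods at retail → Compliance Registration not required.
2. years in business 21 > 19 → New Business Registration not required.
3. seating 116 < 150 → General Business Registration required.
4. is a worker-owned cooperative (not: is a sole proprietorship) → General Business Registration exemption does not apply.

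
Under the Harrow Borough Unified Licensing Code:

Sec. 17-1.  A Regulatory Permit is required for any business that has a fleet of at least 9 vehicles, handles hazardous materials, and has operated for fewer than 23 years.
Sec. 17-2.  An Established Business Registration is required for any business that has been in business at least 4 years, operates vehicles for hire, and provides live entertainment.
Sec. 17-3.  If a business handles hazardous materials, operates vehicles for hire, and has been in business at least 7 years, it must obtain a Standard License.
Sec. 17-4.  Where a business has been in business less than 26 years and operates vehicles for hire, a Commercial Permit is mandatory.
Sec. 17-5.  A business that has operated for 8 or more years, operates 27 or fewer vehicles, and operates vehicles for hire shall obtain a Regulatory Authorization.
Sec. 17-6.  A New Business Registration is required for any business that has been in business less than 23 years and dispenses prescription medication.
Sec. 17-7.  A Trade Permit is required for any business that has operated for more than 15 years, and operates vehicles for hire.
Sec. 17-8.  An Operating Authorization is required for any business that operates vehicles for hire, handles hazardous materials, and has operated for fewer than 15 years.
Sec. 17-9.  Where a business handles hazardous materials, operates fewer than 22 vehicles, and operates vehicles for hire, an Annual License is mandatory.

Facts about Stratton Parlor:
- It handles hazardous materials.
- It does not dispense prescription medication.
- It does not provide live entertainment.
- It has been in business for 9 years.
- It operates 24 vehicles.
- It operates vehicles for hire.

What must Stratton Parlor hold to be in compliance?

Commercial Permit, Operating Authorization, Regulatory Authorization, Regulatory Permit, Standard License

Sec. 17-1. vehicles 24 ≥ 9; handles hazardous materials; years in business 9 < 23 → Regulatory Permit required.
Sec. 17-2. years in business 9 ≥ 4; operates vehicles for hire; does not provide live entertainment → Established Business Registration not required.
Sec. 17-3. handles hazardous materials; operates vehicles for hire; years in business 9 ≥ 7 → Standard License required.
Sec. 17-4. years in business 9 < 26; operates vehicles for hire → Commercial Permit required.
Sec. 17-5. years in business 9 ≥ 8; vehicles 24 ≤ 27; operates vehicles for hire → Regulatory Authorization required.
Sec. 17-6. years in business 9 < 23; does not dispense prescription medication → New Business Registration not required.
Sec. 17-7. years in business 9 ≤ 15; operates vehicles for hire → Trade Permit not required.
Sec. 17-8. operates vehicles for hire; handles hazardous materials; years in business 9 < 15 → Operating Authorization required.
Sec. 17-9. handles hazardous materials; vehicles 24 ≥ 22; operates vehicles for hire → Annual License not required.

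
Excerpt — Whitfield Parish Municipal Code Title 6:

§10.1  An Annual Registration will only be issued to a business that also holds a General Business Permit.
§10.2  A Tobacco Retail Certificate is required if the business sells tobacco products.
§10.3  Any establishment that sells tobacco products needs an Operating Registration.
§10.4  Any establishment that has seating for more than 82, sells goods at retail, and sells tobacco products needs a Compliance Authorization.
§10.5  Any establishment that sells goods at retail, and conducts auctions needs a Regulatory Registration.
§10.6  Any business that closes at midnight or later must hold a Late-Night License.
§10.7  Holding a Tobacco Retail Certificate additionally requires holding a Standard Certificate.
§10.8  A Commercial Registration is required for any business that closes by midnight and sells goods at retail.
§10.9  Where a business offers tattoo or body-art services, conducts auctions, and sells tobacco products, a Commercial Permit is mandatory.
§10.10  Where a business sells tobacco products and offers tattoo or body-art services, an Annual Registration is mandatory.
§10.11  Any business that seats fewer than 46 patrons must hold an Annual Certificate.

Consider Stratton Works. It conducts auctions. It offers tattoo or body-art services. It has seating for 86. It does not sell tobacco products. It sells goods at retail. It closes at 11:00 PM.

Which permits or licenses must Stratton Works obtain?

§10.1 Annual Registration is not required → no effect.
§10.2 does not sell tobacco products → Tobacco Retail Certificate not required.
§10.3 does not sell tobacco products → Operating Registration not required.
§10.4 seating 86 > 82; sells goods at retail; does not sell tobacco products → Compliance Authorization not required.
§10.5 sells goods at retail; conducts auctions → Regulatory Registration required.
§10.6 closes 11:00 PM, at/before midnight → Late-Night License not required.
§10.7 Tobacco Retail Certificate is not required → no effect.
§10.8 closes 11:00 PM, at/before midnight; sells goods at retail → Commercial Registration required.
§10.9 offers tattoo or body-art services; conducts auctions; does not sell tobacco products → Commercial Permit not required.
§10.10 does not sell tobacco products; offers tattoo or body-art services → Annual Registration not required.
§10.11 seating 86 ≥ 46 → Annual Certificate not required.

Commercial Registration, Regulatory Registration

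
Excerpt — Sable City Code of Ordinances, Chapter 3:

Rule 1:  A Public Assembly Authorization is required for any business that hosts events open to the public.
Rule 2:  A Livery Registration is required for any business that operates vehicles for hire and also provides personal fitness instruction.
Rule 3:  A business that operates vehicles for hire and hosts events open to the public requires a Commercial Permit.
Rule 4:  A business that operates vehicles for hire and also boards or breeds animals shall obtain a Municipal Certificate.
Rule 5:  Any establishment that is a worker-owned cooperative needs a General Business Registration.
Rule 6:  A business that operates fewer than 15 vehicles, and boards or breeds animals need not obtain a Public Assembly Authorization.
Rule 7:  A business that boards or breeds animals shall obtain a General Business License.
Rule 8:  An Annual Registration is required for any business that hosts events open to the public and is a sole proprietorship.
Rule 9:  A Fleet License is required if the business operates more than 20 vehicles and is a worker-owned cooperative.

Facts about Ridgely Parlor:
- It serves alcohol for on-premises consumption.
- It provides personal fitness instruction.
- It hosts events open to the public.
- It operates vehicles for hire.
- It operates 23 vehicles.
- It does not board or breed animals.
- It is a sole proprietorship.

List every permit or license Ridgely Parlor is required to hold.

Rule 1: hosts events open to the public → Public Assembly Authorization required.
Rule 2: operates vehicles for hire; provides personal fitness instruction → Livery Registration required.
Rule 3: operates vehicles for hire; hosts events open to the public → Commercial Permit required.
Rule 4: operates vehicles for hire; does not board or breed animals → Municipal Certificate not required.
Rule 5: is a sole proprietorship (not: is a worker-owned cooperative) → General Business Registration not required.
Rule 6: vehicles 23 ≥ 15; does not board or breed animals → Public Assembly Authorization exemption does not apply.
Rule 7: does not board or breed animals → General Business License not required.
Rule 8: hosts events open to the public; is a sole proprietorship → Annual Registration required.
Rule 9: vehicles 23 > 20; is a sole proprietorship (not: is a worker-owned cooperative) → Fleet License not required.

Annual Registration, Commercial Permit, Livery Registration, Public Assembly Authorization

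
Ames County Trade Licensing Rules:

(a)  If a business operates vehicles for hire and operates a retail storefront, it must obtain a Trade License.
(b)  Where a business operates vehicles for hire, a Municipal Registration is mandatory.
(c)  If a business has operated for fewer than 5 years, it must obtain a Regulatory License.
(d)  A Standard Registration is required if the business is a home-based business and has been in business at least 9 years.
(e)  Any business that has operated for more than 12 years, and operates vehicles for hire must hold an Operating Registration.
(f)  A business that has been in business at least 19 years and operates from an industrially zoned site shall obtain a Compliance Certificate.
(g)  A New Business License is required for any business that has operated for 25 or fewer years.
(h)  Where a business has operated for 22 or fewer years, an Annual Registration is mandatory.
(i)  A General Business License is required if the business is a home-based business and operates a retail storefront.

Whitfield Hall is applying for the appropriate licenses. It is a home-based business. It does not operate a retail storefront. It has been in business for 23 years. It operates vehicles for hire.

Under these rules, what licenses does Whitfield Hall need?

(a) operates vehicles for hire; does not operate a retail storefront → Trade License not required.
(b) operates vehicles for hire → Municipal Registration required.
(c) years in business 23 ≥ 5 → Regulatory License not required.
(d) is a home-based business; years in business 23 ≥ 9 → Standard Registration required.
(e) years in business 23 > 12; operates vehicles for hire → Operating Registration required.
(f) years in business 23 ≥ 19; is a home-based business (not: operates from an industrially zoned site) → Compliance Certificate not required.
(g) years in business 23 ≤ 25 → New Business License required.
(h) years in business 23 > 22 → Annual Registration not required.
(i) is a home-based business; does not operate a retail storefront → General Business License not required.

Municipal Registration, New Business License, Operating Registration, Standard Registration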